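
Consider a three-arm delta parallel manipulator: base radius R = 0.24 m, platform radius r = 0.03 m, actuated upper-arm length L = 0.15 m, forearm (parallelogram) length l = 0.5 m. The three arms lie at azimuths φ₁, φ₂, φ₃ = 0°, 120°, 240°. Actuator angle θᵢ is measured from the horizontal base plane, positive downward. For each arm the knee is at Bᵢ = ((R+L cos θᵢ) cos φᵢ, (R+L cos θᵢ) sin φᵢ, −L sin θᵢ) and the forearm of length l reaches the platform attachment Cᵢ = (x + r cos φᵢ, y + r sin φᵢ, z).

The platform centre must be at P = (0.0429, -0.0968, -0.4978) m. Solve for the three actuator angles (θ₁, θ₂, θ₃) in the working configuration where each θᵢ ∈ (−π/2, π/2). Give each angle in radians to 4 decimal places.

θ₁ = 0.6982, θ₂ = 1.3095, θ₃ = 0.6111

rotate P by −φ1: (0.0429, -0.0968, -0.4978)
  A=0.1671, B=-0.4978, C=(l²−L²−A²−y'²−z²)/(2L)=-0.1920
  γ=atan2(-0.4978,0.1671)=-1.2469;  ψ=arccos(-0.3656)=1.9451;  θ1=γ+ψ≈0.6982
φ2=120.0° → target in arm frame (-0.1053, 0.0112)
  e−x'=0.3153;  (l²−L²−(e−x')²−y'²−z²)/2L = -0.3994
  √(A²+B²)=0.5892;  θ2 = -1.0062+2.3157 ≈ 1.3095
φ3=240.0° → target in arm frame (0.0624, 0.0856)
  e−x'=0.1476;  (l²−L²−(e−x')²−y'²−z²)/2L = -0.1647
  γ=atan2(-0.4978,0.1476)=-1.2825;  ψ=arccos(-0.3172)=1.8936;  θ3=γ+ψ≈0.6111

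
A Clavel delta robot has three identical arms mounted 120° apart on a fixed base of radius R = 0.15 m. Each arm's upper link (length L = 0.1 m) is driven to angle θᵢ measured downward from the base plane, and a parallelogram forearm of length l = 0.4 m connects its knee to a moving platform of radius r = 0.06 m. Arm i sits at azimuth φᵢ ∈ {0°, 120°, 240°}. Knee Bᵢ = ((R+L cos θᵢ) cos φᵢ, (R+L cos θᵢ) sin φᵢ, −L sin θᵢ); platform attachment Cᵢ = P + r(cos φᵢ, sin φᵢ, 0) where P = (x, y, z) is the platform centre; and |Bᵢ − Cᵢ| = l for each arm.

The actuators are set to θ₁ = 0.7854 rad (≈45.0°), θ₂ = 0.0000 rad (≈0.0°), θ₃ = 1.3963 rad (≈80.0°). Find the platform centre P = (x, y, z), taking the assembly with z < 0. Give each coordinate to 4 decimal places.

(-0.0040, 0.1771, -0.3893)

arm 1 at φ=0.0°: ρ1 = 0.1607;  centre 1 = (0.1607, 0.0000, -0.0707)
centre 2 = (0.1900·cos120.0°, 0.1900·sin120.0°, 0.0000) = (-0.0950, 0.1645, 0.0000)
arm 3 at φ=240.0°: ρ3 = 0.1074;  centre 3 = (-0.0537, -0.0930, -0.0985)
|centre ₂|²−|centre ₁|² = 0.0053;  |centre ₃|²−|centre ₁|² = -0.0096
plane₁₂: -0.5114x+0.3291y+0.1414z = 0.0053
Cramer: x(z) = 0.0092+0.0340z;  y(z) = 0.0304-0.3770z
quadratic in z: (1.1433)z²+(0.1082)z+(-0.1311)=0, √Δ=0.7819 → z ∈ {-0.3893, 0.2946}; z = -0.3893 (taking z<0)
x = -0.0040, y = 0.1771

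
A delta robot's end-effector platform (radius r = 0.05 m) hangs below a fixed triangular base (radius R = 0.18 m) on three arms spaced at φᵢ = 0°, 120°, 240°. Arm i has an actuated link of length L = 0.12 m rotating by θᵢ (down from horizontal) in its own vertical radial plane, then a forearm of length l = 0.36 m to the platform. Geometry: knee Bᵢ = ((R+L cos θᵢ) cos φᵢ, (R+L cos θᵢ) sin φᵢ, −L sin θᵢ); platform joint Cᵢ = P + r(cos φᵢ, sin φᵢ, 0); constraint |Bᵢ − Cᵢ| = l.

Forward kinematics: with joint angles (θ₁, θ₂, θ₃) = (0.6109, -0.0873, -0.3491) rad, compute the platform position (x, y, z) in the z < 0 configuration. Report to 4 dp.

arm 1 at φ=0.0°: (R−r)+L cos θ1 = 0.2283;  S1 = (0.2283, 0.0000, -0.0688)
arm 2 at φ=120.0°: (R−r)+L cos θ2 = 0.2495;  S2 = (-0.1248, 0.2161, 0.0105)
arm 3 at φ=240.0°: (R−r)+L cos θ3 = 0.2428;  S3 = (-0.1214, -0.2102, 0.0410)
|S₂|²−|S₁|² = 0.0055;  |S₃|²−|S₁|² = 0.0038
linear system: -0.7061x+0.4322y = 0.0055−0.1586z; -0.6994x+-0.4205y = 0.0038−0.2198z
det = 0.5992;  x = -0.0066+0.2698z,  y = 0.0020+0.0739z
sphere 1 gives Az²+Bz+C=0 with A=1.0783, B=0.0112, C=-0.0697;  B²−4AC=0.3007;  roots -0.2595, 0.2491;  negative root z = -0.2595
x = -0.0766, y = -0.0172

(-0.0766, -0.0172, -0.2595)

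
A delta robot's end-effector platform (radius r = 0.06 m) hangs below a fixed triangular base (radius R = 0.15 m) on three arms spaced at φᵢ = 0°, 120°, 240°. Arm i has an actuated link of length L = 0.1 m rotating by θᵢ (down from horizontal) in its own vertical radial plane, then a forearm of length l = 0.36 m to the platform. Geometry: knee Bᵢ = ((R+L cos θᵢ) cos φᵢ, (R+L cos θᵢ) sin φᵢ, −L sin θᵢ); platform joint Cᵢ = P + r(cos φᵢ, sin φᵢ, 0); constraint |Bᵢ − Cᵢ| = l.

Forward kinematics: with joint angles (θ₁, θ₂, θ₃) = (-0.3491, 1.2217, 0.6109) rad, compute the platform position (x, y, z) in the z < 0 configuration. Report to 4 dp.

φ1=0.0°: virtual centre (0.1840, 0.0000, 0.0342), radius l
φ2=120.0°: virtual centre (-0.0621, 0.1076, -0.0940), radius l
φ3=240.0°: virtual centre (-0.0860, -0.1489, -0.0574), radius l
subtract pairs → two planes through P
plane₁₂: -0.4921x+0.2151y+-0.2563z = -0.0108
det = 0.2627;  x = 0.0140+-0.4406z,  y = -0.0180+0.1837z
quadratic in z: (1.2279)z²+(0.0747)z+(-0.0992)=0, √Δ=0.7020 → z ∈ {-0.3163, 0.2554}; z = -0.3163 (taking z<0)
x = 0.1533, y = -0.0762

(0.1533, -0.0762, -0.3163)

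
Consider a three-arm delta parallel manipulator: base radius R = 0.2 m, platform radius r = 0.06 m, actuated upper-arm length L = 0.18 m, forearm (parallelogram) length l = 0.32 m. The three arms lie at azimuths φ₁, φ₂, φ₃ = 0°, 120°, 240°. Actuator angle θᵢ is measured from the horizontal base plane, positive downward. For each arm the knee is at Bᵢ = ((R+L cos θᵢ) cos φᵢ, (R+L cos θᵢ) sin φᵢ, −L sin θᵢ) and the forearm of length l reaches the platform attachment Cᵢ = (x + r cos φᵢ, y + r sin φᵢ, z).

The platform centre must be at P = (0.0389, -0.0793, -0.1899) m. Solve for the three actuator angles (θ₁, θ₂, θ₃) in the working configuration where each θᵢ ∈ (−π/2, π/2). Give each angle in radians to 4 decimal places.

θ₁ = 0.2622, θ₂ = 1.0472, θ₃ = 0.1744

arm 1 (φ=0.0°): x'=0.0389, y'=-0.0793
  e−x'=0.1011;  (l²−L²−(e−x')²−y'²−z²)/2L = 0.0484
  γ=atan2(-0.1899,0.1011)=-1.0816;  ψ=arccos(0.2250)=1.3438;  θ1=γ+ψ≈0.2622
φ2=120.0° → target in arm frame (-0.0881, 0.0060)
  A cos θ + B sin θ = C:  0.2281·cos θ + -0.1899·sin θ = -0.0504
  √(A²+B²)=0.2968;  θ2 = -0.6942+1.7414 ≈ 1.0472
rotate P by −φ3: (0.0492, 0.0733, -0.1899)
  A cos θ + B sin θ = C:  0.0908·cos θ + -0.1899·sin θ = 0.0564
  θ3 = atan2(B,A) + arccos(C/0.2105) = 0.1744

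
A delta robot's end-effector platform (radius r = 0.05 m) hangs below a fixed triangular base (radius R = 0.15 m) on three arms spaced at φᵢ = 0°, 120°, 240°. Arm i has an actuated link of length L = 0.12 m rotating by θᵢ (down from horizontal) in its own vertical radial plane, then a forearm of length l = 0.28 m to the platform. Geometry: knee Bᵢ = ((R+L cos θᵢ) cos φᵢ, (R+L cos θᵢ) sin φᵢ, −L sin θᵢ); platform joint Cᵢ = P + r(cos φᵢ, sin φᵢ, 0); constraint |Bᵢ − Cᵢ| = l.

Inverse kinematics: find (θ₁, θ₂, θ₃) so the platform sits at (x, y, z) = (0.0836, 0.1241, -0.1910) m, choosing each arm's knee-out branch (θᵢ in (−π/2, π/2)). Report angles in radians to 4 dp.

φ1=0.0° → target in arm frame (0.0836, 0.1241)
  e−x'=0.0164;  (l²−L²−(e−x')²−y'²−z²)/2L = 0.0494
  γ=atan2(-0.1910,0.0164)=-1.4851;  ψ=arccos(0.2575)=1.3103;  θ1=γ+ψ≈-0.1748
φ2=120.0° → target in arm frame (0.0657, -0.1344)
  A=0.0343, B=-0.1910, C=(l²−L²−A²−y'²−z²)/(2L)=0.0344
  √(A²+B²)=0.1941;  θ2 = -1.3930+1.3924 ≈ -0.0006
rotate P by −φ3: (-0.1493, 0.0103, -0.1910)
  e−x'=0.2493;  (l²−L²−(e−x')²−y'²−z²)/2L = -0.1447
  √(A²+B²)=0.3140;  θ3 = -0.6538+2.0496 ≈ 1.3958

θ₁ = -0.1748, θ₂ = -0.0006, θ₃ = 1.3958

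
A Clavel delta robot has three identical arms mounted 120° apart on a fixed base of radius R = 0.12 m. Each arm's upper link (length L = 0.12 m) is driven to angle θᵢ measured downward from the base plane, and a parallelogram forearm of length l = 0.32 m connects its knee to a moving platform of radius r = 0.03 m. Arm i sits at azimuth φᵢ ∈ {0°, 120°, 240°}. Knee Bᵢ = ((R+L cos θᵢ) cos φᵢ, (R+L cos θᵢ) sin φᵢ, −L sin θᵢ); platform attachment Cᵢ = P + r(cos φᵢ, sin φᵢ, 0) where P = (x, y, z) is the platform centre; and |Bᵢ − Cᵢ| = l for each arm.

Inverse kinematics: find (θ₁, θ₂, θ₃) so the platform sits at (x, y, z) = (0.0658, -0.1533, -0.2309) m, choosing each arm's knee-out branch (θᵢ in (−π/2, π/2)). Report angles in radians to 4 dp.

arm 1 (φ=0.0°): x'=0.0658, y'=-0.1533
  A=0.0242, B=-0.2309, C=(l²−L²−A²−y'²−z²)/(2L)=0.0442
  θ1 = atan2(B,A) + arccos(C/0.2322) = -0.0870
φ2=120.0° → target in arm frame (-0.1657, 0.0197)
  A cos θ + B sin θ = C:  0.2557·cos θ + -0.2309·sin θ = -0.1294
  γ=atan2(-0.2309,0.2557)=-0.7346;  ψ=arccos(-0.3757)=1.9560;  θ2=γ+ψ≈1.2214
φ3=240.0° → target in arm frame (0.0999, 0.1336)
  e−x'=-0.0099;  (l²−L²−(e−x')²−y'²−z²)/2L = 0.0697
  γ=atan2(-0.2309,-0.0099)=-1.6135;  ψ=arccos(0.3016)=1.2644;  θ3=γ+ψ≈-0.3491

θ₁ = -0.0870, θ₂ = 1.2214, θ₃ = -0.3491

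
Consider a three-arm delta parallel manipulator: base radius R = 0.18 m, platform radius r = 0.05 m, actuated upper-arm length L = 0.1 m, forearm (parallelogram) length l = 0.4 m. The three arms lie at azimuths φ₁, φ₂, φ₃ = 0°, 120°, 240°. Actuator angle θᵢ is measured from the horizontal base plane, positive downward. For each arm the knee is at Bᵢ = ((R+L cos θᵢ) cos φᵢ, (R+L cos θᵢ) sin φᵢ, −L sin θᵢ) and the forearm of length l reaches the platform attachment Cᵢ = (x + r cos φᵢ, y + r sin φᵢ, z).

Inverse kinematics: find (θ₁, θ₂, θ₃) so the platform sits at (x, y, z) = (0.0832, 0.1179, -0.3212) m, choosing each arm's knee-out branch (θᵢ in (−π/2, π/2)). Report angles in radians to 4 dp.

θ₁ = -0.3486, θ₂ = -0.1745, θ₃ = 1.0471

rotate P by −φ1: (0.0832, 0.1179, -0.3212)
  A cos θ + B sin θ = C:  0.0468·cos θ + -0.3212·sin θ = 0.1537
  γ=atan2(-0.3212,0.0468)=-1.4261;  ψ=arccos(0.4735)=1.0775;  θ1=γ+ψ≈-0.3486
rotate P by −φ2: (0.0605, -0.1310, -0.3212)
  A cos θ + B sin θ = C:  0.0695·cos θ + -0.3212·sin θ = 0.1242
  √(A²+B²)=0.3286;  θ2 = -1.3577+1.1833 ≈ -0.1745
arm 3 (φ=240.0°): x'=-0.1437, y'=0.0131
  A cos θ + B sin θ = C:  0.2737·cos θ + -0.3212·sin θ = -0.1413
  γ=atan2(-0.3212,0.2737)=-0.8651;  ψ=arccos(-0.3348)=1.9122;  θ3=γ+ψ≈1.0471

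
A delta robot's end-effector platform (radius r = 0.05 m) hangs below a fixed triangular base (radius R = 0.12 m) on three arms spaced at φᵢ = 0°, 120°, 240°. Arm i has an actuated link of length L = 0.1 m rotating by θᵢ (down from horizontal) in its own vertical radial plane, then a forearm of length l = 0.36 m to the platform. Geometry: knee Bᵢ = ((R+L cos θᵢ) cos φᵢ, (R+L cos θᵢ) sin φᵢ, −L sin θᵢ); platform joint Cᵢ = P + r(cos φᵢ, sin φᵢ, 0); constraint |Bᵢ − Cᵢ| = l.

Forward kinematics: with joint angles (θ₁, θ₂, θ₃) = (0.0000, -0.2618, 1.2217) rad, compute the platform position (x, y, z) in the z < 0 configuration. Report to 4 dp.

centre 1 = (0.1700·cos0.0°, 0.1700·sin0.0°, 0.0000) = (0.1700, 0.0000, 0.0000)
φ2=120.0°: virtual centre (-0.0833, 0.1443, 0.0259), radius l
centre 3 = (0.1042·cos240.0°, 0.1042·sin240.0°, -0.0940) = (-0.0521, -0.0902, -0.0940)
subtract pairs → two planes through P
linear system: -0.5066x+0.2885y = -0.0005−0.0518z; -0.4442x+-0.1805y = -0.0092−-0.1879z
Cramer: x(z) = 0.0125-0.2044z;  y(z) = 0.0203-0.5382z
quadratic in z: (1.3315)z²+(0.0425)z+(-0.1044)=0, √Δ=0.7468 → z ∈ {-0.2964, 0.2645}; z = -0.2964 (taking z<0)
x = 0.0731, y = 0.1798

(0.0731, 0.1798, -0.2964)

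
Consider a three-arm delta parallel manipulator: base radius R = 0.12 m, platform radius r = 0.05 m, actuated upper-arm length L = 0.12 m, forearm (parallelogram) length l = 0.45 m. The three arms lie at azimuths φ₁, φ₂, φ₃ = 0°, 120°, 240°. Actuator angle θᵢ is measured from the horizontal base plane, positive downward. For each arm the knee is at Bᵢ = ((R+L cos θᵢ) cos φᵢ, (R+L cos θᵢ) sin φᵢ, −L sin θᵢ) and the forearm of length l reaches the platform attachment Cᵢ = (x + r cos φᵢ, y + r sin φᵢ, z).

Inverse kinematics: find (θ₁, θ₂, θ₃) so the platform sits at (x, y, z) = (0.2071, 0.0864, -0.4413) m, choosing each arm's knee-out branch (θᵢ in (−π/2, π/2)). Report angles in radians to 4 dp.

rotate P by −φ1: (0.2071, 0.0864, -0.4413)
  A=-0.1371, B=-0.4413, C=(l²−L²−A²−y'²−z²)/(2L)=-0.1371
  √(A²+B²)=0.4621;  θ1 = -1.8720+1.8720 ≈ 0.0000
φ2=120.0° → target in arm frame (-0.0287, -0.2226)
  e−x'=0.0987;  (l²−L²−(e−x')²−y'²−z²)/2L = -0.2747
  γ=atan2(-0.4413,0.0987)=-1.3507;  ψ=arccos(-0.6074)=2.2236;  θ2=γ+ψ≈0.8729
φ3=240.0° → target in arm frame (-0.1784, 0.1362)
  e−x'=0.2484;  (l²−L²−(e−x')²−y'²−z²)/2L = -0.3620
  γ=atan2(-0.4413,0.2484)=-1.0582;  ψ=arccos(-0.7148)=2.3671;  θ3=γ+ψ≈1.3090

θ₁ = 0.0000, θ₂ = 0.8729, θ₃ = 1.3090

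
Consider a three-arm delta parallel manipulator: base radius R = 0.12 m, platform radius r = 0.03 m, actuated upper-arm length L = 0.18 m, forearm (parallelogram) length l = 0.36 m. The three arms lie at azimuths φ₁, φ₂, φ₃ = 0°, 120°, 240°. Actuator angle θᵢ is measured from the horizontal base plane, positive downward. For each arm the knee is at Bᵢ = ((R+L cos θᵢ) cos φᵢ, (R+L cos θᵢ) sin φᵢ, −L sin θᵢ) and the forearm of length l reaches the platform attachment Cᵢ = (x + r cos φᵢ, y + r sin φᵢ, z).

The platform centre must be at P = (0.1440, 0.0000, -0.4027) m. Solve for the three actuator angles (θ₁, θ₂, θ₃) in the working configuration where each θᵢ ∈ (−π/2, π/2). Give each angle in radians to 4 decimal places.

θ₁ = 0.3493, θ₂ = 1.1346, θ₃ = 1.1346

arm 1 (φ=0.0°): x'=0.1440, y'=0.0000
  A=-0.0540, B=-0.4027, C=(l²−L²−A²−y'²−z²)/(2L)=-0.1886
  θ1 = atan2(B,A) + arccos(C/0.4063) = 0.3493
arm 2 (φ=120.0°): x'=-0.0720, y'=-0.1247
  A cos θ + B sin θ = C:  0.1620·cos θ + -0.4027·sin θ = -0.2966
  √(A²+B²)=0.4341;  θ2 = -1.1883+2.3230 ≈ 1.1346
arm 3 (φ=240.0°): x'=-0.0720, y'=0.1247
  A cos θ + B sin θ = C:  0.1620·cos θ + -0.4027·sin θ = -0.2966
  θ3 = atan2(B,A) + arccos(C/0.4341) = 1.1346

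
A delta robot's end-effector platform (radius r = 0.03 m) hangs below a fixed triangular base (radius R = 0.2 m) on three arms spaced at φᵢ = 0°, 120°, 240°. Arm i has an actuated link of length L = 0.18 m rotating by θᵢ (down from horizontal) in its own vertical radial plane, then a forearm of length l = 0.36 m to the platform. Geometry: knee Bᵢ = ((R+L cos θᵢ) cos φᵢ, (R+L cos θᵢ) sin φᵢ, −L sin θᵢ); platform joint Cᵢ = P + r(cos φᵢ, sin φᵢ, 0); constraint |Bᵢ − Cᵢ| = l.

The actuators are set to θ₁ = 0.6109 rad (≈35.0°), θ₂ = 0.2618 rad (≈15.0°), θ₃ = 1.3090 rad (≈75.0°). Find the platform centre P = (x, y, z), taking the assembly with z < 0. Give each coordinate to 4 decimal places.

(0.0331, 0.1239, -0.2860)

arm 1 at φ=0.0°: (R−r)+L cos θ1 = 0.3174;  O1 = (0.3174, 0.0000, -0.1032)
φ2=120.0°: virtual centre (-0.1719, 0.2978, -0.0466), radius l
arm 3 at φ=240.0°: (R−r)+L cos θ3 = 0.2166;  O3 = (-0.1083, -0.1876, -0.1739)
eliminate P² terms by subtracting sphere 1 from 2 and 3
linear system: -0.9788x+0.5956y = 0.0090−0.1133z; -0.8515x+-0.3751y = -0.0343−-0.1412z
det = 0.8743;  x = 0.0195+-0.0476z,  y = 0.0471+-0.2685z
quadratic in z: (1.0743)z²+(0.2095)z+(-0.0280)=0, √Δ=0.4050 → z ∈ {-0.2860, 0.0910}; z = -0.2860 (taking z<0)
x = 0.0331, y = 0.1239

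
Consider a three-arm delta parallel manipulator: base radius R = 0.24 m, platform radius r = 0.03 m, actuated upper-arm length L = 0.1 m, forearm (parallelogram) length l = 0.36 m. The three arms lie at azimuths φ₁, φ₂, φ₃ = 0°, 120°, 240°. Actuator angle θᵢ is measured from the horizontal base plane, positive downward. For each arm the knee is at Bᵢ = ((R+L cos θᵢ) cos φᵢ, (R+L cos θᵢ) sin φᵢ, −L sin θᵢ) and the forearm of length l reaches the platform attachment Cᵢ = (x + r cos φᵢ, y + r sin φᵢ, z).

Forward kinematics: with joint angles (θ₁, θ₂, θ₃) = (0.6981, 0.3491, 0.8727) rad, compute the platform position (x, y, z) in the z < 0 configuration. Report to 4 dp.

(-0.0058, 0.0353, -0.2714)

S1 = (0.2866·cos0.0°, 0.2866·sin0.0°, -0.0643) = (0.2866, 0.0000, -0.0643)
S2 = (0.3040·cos120.0°, 0.3040·sin120.0°, -0.0342) = (-0.1520, 0.2632, -0.0342)
arm 3 at φ=240.0°: (R−r)+L cos θ3 = 0.2743;  S3 = (-0.1371, -0.2375, -0.0766)
subtract pairs → two planes through P
[-0.8772 0.5265 0.0601]·P = 0.0073;  [-0.8475 -0.4751 -0.0247]·P = -0.0052
det = 0.8629;  x = -0.0009+0.0181z,  y = 0.0124+-0.0841z
quadratic in z: (1.0074)z²+(0.1161)z+(-0.0427)=0, √Δ=0.4306 → z ∈ {-0.2714, 0.1561}; z = -0.2714 (taking z<0)
x = -0.0058, y = 0.0353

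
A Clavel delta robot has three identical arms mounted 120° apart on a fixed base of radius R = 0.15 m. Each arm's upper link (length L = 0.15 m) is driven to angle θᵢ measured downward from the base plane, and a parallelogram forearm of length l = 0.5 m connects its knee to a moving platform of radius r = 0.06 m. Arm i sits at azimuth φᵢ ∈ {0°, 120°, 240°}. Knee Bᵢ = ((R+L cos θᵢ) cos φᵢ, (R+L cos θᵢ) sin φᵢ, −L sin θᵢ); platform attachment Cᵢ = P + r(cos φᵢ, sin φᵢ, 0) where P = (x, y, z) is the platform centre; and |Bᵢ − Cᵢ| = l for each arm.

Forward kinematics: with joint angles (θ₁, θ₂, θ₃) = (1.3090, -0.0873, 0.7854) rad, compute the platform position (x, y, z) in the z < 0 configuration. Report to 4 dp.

arm 1 at φ=0.0°: (R−r)+L cos θ1 = 0.1288;  centre 1 = (0.1288, 0.0000, -0.1449)
φ2=120.0°: virtual centre (-0.1197, 0.2074, 0.0131), radius l
φ3=240.0°: virtual centre (-0.0980, -0.1698, -0.1061), radius l
eliminate P² terms by subtracting sphere 1 from 2 and 3
[-0.4971 0.4147 0.3159]·P = 0.0199;  [-0.4537 -0.3396 0.0776]·P = 0.0121
det = 0.3570;  x = -0.0330+0.3908z,  y = 0.0085+-0.2934z
into |P−centre ₁|² = l²: 1.2388z² + 0.1583z + -0.2027 = 0;  Δ = 1.0297;  z = -0.4735 or 0.3457 → z<0 root = -0.4735
x = -0.2180, y = 0.1474

(-0.2180, 0.1474, -0.4735)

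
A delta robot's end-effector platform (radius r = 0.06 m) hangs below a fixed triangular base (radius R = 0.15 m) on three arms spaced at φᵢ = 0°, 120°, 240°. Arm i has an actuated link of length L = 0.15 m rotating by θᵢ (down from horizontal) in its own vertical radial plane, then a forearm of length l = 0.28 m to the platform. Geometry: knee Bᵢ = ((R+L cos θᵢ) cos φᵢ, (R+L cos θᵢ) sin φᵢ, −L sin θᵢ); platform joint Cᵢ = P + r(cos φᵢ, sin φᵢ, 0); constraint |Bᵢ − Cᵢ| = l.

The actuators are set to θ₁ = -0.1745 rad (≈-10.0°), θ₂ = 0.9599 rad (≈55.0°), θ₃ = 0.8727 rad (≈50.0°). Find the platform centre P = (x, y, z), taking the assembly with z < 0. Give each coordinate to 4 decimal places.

(0.1152, -0.0106, -0.2255)

arm 1 at φ=0.0°: e+L cos θ1 = 0.2377;  S1 = (0.2377, 0.0000, 0.0260)
arm 2 at φ=120.0°: e+L cos θ2 = 0.1760;  S2 = (-0.0880, 0.1525, -0.1229)
φ3=240.0°: virtual centre (-0.0932, -0.1614, -0.1149), radius l
subtract pairs → two planes through P
linear system: -0.6515x+0.3049y = -0.0111−-0.2978z; -0.6619x+-0.3229y = -0.0092−-0.2819z
Cramer: x(z) = 0.0155-0.4419z;  y(z) = -0.0032+0.0327z
quadratic in z: (1.1963)z²+(0.1441)z+(-0.0283)=0, √Δ=0.3954 → z ∈ {-0.2255, 0.1051}; z = -0.2255 (taking z<0)
x = 0.1152, y = -0.0106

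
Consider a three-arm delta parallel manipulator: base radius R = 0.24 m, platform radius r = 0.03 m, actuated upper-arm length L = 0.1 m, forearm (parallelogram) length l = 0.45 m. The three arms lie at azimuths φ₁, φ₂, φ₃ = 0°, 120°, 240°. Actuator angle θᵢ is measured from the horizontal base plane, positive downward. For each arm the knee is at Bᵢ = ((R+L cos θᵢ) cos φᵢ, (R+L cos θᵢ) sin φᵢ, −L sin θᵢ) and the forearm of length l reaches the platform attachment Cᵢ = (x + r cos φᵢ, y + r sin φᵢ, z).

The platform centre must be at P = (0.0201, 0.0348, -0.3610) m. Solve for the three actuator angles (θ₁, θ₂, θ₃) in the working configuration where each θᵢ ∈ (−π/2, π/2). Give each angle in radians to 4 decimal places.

rotate P by −φ1: (0.0201, 0.0348, -0.3610)
  e−x'=0.1899;  (l²−L²−(e−x')²−y'²−z²)/2L = 0.1245
  γ=atan2(-0.3610,0.1899)=-1.0865;  ψ=arccos(0.3053)=1.2605;  θ1=γ+ψ≈0.1740
rotate P by −φ2: (0.0201, -0.0348, -0.3610)
  A cos θ + B sin θ = C:  0.1899·cos θ + -0.3610·sin θ = 0.1245
  √(A²+B²)=0.4079;  θ2 = -1.0865+1.2606 ≈ 0.1741
φ3=240.0° → target in arm frame (-0.0402, 0.0000)
  e−x'=0.2502;  (l²−L²−(e−x')²−y'²−z²)/2L = -0.0021
  γ=atan2(-0.3610,0.2502)=-0.9648;  ψ=arccos(-0.0047)=1.5755;  θ3=γ+ψ≈0.6108

θ₁ = 0.1740, θ₂ = 0.1741, θ₃ = 0.6108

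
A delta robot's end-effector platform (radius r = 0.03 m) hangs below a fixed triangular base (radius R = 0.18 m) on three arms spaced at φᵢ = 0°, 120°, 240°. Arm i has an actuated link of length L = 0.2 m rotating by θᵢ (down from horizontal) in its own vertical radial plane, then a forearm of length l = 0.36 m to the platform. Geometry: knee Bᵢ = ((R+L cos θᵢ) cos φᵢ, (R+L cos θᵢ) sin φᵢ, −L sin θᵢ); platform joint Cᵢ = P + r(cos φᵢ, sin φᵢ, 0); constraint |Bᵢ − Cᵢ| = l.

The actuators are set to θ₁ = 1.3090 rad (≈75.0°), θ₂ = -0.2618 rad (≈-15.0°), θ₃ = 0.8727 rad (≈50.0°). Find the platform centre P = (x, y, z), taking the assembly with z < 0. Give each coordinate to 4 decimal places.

S1 = (0.2018·cos0.0°, 0.2018·sin0.0°, -0.1932) = (0.2018, 0.0000, -0.1932)
S2 = (0.3432·cos120.0°, 0.3432·sin120.0°, 0.0518) = (-0.1716, 0.2972, 0.0518)
φ3=240.0°: virtual centre (-0.1393, -0.2412, -0.1532), radius l
|S₂|²−|S₁|² = 0.0424;  |S₃|²−|S₁|² = 0.0230
linear system: -0.7467x+0.5944y = 0.0424−0.4899z; -0.6821x+-0.4825y = 0.0230−0.0799z
det = 0.7657;  x = -0.0446+0.3707z,  y = 0.0153+-0.3584z
into |P−S₁|² = l²: 1.2659z² + 0.1927z + -0.0313 = 0;  Δ = 0.1958;  z = -0.2509 or 0.0987 → z<0 root = -0.2509
x = -0.1376, y = 0.1053

(-0.1376, 0.1053, -0.2509)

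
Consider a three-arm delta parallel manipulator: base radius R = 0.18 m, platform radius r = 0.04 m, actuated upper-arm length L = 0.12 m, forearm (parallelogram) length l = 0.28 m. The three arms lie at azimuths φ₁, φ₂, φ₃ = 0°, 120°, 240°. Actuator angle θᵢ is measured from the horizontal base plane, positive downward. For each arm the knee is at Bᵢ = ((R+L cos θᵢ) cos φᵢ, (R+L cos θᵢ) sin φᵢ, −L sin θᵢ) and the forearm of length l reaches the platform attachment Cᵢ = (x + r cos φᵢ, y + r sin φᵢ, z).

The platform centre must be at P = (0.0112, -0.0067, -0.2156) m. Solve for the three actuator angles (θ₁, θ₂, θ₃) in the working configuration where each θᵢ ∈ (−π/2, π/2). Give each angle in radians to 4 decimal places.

θ₁ = 0.5239, θ₂ = 0.6985, θ₃ = 0.6109

rotate P by −φ1: (0.0112, -0.0067, -0.2156)
  e−x'=0.1288;  (l²−L²−(e−x')²−y'²−z²)/2L = 0.0037
  γ=atan2(-0.2156,0.1288)=-1.0323;  ψ=arccos(0.0146)=1.5562;  θ1=γ+ψ≈0.5239
φ2=120.0° → target in arm frame (-0.0114, -0.0063)
  e−x'=0.1514;  (l²−L²−(e−x')²−y'²−z²)/2L = -0.0227
  γ=atan2(-0.2156,0.1514)=-0.9586;  ψ=arccos(-0.0861)=1.6570;  θ2=γ+ψ≈0.6985
arm 3 (φ=240.0°): x'=0.0002, y'=0.0130
  A=0.1398, B=-0.2156, C=(l²−L²−A²−y'²−z²)/(2L)=-0.0092
  θ3 = atan2(B,A) + arccos(C/0.2570) = 0.6109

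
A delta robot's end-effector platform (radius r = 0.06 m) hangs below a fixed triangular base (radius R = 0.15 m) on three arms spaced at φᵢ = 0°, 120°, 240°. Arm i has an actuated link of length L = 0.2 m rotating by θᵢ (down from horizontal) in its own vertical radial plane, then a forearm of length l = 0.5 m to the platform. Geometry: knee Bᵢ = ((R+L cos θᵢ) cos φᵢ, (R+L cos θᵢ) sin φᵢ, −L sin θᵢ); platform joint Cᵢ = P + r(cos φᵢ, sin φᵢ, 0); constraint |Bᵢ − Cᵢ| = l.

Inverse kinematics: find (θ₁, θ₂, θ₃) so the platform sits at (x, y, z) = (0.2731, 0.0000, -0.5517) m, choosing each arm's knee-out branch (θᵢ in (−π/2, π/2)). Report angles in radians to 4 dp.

θ₁ = 0.2620, θ₂ = 1.3966, θ₃ = 1.3966

rotate P by −φ1: (0.2731, 0.0000, -0.5517)
  A=-0.1831, B=-0.5517, C=(l²−L²−A²−y'²−z²)/(2L)=-0.3197
  γ=atan2(-0.5517,-0.1831)=-1.8912;  ψ=arccos(-0.5501)=2.1532;  θ1=γ+ψ≈0.2620
rotate P by −φ2: (-0.1365, -0.2365, -0.5517)
  A=0.2265, B=-0.5517, C=(l²−L²−A²−y'²−z²)/(2L)=-0.5041
  γ=atan2(-0.5517,0.2265)=-1.1812;  ψ=arccos(-0.8452)=2.5778;  θ2=γ+ψ≈1.3966
φ3=240.0° → target in arm frame (-0.1366, 0.2365)
  e−x'=0.2266;  (l²−L²−(e−x')²−y'²−z²)/2L = -0.5041
  √(A²+B²)=0.5964;  θ3 = -1.1812+2.5778 ≈ 1.3966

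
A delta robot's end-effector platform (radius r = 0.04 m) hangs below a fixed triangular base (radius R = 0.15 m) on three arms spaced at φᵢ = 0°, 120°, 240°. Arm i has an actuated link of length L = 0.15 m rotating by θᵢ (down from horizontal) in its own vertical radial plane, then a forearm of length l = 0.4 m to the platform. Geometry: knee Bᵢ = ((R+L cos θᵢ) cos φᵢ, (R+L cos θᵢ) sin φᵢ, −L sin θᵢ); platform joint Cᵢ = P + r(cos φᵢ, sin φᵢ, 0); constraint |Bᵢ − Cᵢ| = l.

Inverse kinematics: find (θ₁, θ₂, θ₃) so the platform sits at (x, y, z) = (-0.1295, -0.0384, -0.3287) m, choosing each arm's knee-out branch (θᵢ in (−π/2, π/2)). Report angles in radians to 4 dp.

φ1=0.0° → target in arm frame (-0.1295, -0.0384)
  A cos θ + B sin θ = C:  0.2395·cos θ + -0.3287·sin θ = -0.0979
  √(A²+B²)=0.4067;  θ1 = -0.9411+1.8140 ≈ 0.8729
rotate P by −φ2: (0.0315, 0.1314, -0.3287)
  A cos θ + B sin θ = C:  0.0785·cos θ + -0.3287·sin θ = 0.0201
  √(A²+B²)=0.3379;  θ2 = -1.3364+1.5112 ≈ 0.1748
arm 3 (φ=240.0°): x'=0.0980, y'=-0.0930
  A=0.0120, B=-0.3287, C=(l²−L²−A²−y'²−z²)/(2L)=0.0689
  θ3 = atan2(B,A) + arccos(C/0.3289) = -0.1746

θ₁ = 0.8729, θ₂ = 0.1748, θ₃ = -0.1746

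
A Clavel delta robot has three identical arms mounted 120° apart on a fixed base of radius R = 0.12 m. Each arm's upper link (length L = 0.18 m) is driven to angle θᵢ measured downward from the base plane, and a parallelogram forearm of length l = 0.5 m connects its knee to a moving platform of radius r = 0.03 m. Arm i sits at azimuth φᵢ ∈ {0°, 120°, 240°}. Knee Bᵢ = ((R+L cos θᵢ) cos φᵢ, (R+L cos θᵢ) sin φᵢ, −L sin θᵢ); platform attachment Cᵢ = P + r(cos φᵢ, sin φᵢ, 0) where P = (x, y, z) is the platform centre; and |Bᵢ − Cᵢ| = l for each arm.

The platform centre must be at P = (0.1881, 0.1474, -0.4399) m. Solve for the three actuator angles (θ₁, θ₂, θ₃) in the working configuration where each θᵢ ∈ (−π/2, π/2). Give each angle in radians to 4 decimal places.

θ₁ = -0.1746, θ₂ = 0.3490, θ₃ = 1.0471

φ1=0.0° → target in arm frame (0.1881, 0.1474)
  e−x'=-0.0981;  (l²−L²−(e−x')²−y'²−z²)/2L = -0.0202
  θ1 = atan2(B,A) + arccos(C/0.4507) = -0.1746
φ2=120.0° → target in arm frame (0.0336, -0.2366)
  e−x'=0.0564;  (l²−L²−(e−x')²−y'²−z²)/2L = -0.0974
  γ=atan2(-0.4399,0.0564)=-1.4433;  ψ=arccos(-0.2197)=1.7923;  θ2=γ+ψ≈0.3490
φ3=240.0° → target in arm frame (-0.2217, 0.0892)
  e−x'=0.3117;  (l²−L²−(e−x')²−y'²−z²)/2L = -0.2251
  √(A²+B²)=0.5391;  θ3 = -0.9543+2.0015 ≈ 1.0471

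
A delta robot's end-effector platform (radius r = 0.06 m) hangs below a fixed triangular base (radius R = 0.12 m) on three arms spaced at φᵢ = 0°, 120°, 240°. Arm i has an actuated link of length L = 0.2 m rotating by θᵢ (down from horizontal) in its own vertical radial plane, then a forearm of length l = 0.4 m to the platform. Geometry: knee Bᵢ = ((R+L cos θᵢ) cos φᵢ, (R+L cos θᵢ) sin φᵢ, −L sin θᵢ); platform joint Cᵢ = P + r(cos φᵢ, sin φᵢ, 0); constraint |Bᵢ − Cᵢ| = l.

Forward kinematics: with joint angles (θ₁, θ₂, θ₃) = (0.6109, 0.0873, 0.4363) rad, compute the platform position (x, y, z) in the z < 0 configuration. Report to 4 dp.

arm 1 at φ=0.0°: (R−r)+L cos θ1 = 0.2238;  S1 = (0.2238, 0.0000, -0.1147)
φ2=120.0°: virtual centre (-0.1296, 0.2245, -0.0174), radius l
S3 = (0.2413·cos240.0°, 0.2413·sin240.0°, -0.0845) = (-0.1206, -0.2089, -0.0845)
eliminate P² terms by subtracting sphere 1 from 2 and 3
linear system: -0.7069x+0.4490y = 0.0042−0.1946z; -0.6889x+-0.4179y = 0.0021−0.0604z
Cramer: x(z) = -0.0045+0.1793z;  y(z) = 0.0024-0.1510z
into |P−S₁|² = l²: 1.0550z² + 0.1468z + -0.0947 = 0;  Δ = 0.4212;  z = -0.3772 or 0.2380 → z<0 root = -0.3772
x = -0.0721, y = 0.0594

(-0.0721, 0.0594, -0.3772)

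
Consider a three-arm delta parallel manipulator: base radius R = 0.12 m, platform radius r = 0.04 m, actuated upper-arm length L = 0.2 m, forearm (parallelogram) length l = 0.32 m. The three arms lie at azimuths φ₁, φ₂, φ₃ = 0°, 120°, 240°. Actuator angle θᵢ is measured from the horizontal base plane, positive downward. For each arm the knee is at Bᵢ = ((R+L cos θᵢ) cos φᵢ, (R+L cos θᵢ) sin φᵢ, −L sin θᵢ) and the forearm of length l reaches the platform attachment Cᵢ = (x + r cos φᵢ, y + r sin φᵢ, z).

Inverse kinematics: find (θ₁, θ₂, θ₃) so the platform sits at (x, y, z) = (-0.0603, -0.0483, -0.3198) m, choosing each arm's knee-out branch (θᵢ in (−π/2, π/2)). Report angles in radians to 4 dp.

θ₁ = 0.8724, θ₂ = 0.6979, θ₃ = 0.3490

rotate P by −φ1: (-0.0603, -0.0483, -0.3198)
  A=0.1403, B=-0.3198, C=(l²−L²−A²−y'²−z²)/(2L)=-0.1547
  √(A²+B²)=0.3492;  θ1 = -1.1574+2.0298 ≈ 0.8724
rotate P by −φ2: (-0.0117, 0.0764, -0.3198)
  A cos θ + B sin θ = C:  0.0917·cos θ + -0.3198·sin θ = -0.1353
  √(A²+B²)=0.3327;  θ2 = -1.2916+1.9895 ≈ 0.6979
arm 3 (φ=240.0°): x'=0.0720, y'=-0.0281
  e−x'=0.0080;  (l²−L²−(e−x')²−y'²−z²)/2L = -0.1018
  √(A²+B²)=0.3199;  θ3 = -1.5457+1.8947 ≈ 0.3490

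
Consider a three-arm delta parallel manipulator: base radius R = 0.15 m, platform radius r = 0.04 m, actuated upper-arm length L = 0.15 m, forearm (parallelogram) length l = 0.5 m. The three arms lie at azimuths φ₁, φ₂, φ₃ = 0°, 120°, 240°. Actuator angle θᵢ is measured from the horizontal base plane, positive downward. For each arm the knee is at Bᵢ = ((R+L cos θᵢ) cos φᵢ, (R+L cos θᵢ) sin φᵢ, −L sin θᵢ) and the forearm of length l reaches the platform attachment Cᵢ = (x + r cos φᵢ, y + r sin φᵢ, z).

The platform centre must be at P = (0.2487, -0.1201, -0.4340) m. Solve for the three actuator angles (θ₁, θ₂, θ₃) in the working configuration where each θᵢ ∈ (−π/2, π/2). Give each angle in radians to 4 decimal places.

θ₁ = -0.3494, θ₂ = 1.3088, θ₃ = 0.6979

arm 1 (φ=0.0°): x'=0.2487, y'=-0.1201
  A cos θ + B sin θ = C:  -0.1387·cos θ + -0.4340·sin θ = 0.0183
  √(A²+B²)=0.4556;  θ1 = -1.8801+1.5307 ≈ -0.3494
φ2=120.0° → target in arm frame (-0.2284, -0.1553)
  A=0.3384, B=-0.4340, C=(l²−L²−A²−y'²−z²)/(2L)=-0.3316
  √(A²+B²)=0.5503;  θ2 = -0.9086+2.2174 ≈ 1.3088
arm 3 (φ=240.0°): x'=-0.0203, y'=0.2754
  A=0.1303, B=-0.4340, C=(l²−L²−A²−y'²−z²)/(2L)=-0.1790
  √(A²+B²)=0.4531;  θ3 = -1.2790+1.9769 ≈ 0.6979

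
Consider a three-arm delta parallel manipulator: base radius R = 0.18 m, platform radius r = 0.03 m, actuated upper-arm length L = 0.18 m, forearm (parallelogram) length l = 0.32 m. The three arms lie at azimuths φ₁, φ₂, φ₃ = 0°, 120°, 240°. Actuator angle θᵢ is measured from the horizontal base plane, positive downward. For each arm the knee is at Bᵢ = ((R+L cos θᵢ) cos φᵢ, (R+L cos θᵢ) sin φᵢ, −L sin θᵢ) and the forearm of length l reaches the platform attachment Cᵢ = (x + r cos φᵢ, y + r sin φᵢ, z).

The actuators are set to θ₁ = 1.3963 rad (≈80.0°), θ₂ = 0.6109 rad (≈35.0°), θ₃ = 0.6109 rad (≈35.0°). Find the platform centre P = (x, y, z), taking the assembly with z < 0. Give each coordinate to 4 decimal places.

S1 = (0.1813·cos0.0°, 0.1813·sin0.0°, -0.1773) = (0.1813, 0.0000, -0.1773)
arm 2 at φ=120.0°: ρ2 = 0.2974;  S2 = (-0.1487, 0.2576, -0.1032)
arm 3 at φ=240.0°: ρ3 = 0.2974;  S3 = (-0.1487, -0.2576, -0.1032)
subtract pairs → two planes through P
linear system: -0.6599x+0.5152y = 0.0349−0.1480z; -0.6599x+-0.5152y = 0.0349−0.1480z
Cramer: x(z) = -0.0528+0.2243z;  y(z) = 0.0000-0.0000z
sphere 1 gives Az²+Bz+C=0 with A=1.0503, B=0.2495, C=-0.0162;  B²−4AC=0.1303;  roots -0.2906, 0.0530;  negative root z = -0.2906
x = -0.1180, y = 0.0000

(-0.1180, 0.0000, -0.2906)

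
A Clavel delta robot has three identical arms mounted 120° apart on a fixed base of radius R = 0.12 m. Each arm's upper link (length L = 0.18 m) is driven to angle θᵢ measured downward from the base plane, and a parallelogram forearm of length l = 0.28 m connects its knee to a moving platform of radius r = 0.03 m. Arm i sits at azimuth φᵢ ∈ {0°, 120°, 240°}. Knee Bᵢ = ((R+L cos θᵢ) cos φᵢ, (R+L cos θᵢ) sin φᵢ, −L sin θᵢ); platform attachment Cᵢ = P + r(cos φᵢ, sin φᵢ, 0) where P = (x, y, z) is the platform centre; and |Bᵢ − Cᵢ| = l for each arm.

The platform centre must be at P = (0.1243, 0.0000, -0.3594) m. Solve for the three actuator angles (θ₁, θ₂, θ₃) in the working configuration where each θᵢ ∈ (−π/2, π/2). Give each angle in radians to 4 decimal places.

arm 1 (φ=0.0°): x'=0.1243, y'=0.0000
  e−x'=-0.0343;  (l²−L²−(e−x')²−y'²−z²)/2L = -0.2343
  γ=atan2(-0.3594,-0.0343)=-1.6659;  ψ=arccos(-0.6489)=2.2770;  θ1=γ+ψ≈0.6111
φ2=120.0° → target in arm frame (-0.0621, -0.1076)
  A cos θ + B sin θ = C:  0.1521·cos θ + -0.3594·sin θ = -0.3275
  θ2 = atan2(B,A) + arccos(C/0.3903) = 1.3962
arm 3 (φ=240.0°): x'=-0.0622, y'=0.1076
  e−x'=0.1522;  (l²−L²−(e−x')²−y'²−z²)/2L = -0.3275
  θ3 = atan2(B,A) + arccos(C/0.3903) = 1.3962

θ₁ = 0.6111, θ₂ = 1.3962, θ₃ = 1.3962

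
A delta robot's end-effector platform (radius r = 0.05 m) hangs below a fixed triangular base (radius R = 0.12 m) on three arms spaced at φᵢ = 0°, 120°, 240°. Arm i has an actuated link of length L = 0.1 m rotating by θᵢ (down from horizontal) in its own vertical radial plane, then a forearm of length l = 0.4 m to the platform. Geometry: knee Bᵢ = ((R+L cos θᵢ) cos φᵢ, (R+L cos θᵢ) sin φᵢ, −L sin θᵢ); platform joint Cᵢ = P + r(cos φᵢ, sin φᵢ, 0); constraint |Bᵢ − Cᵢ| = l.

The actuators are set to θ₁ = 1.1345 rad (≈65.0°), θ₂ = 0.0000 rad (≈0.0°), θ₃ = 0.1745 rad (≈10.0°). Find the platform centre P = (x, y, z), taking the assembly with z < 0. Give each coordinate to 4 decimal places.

(-0.1739, 0.0218, -0.3693)

arm 1 at φ=0.0°: (R−r)+L cos θ1 = 0.1123;  centre 1 = (0.1123, 0.0000, -0.0906)
centre 2 = (0.1700·cos120.0°, 0.1700·sin120.0°, 0.0000) = (-0.0850, 0.1472, 0.0000)
φ3=240.0°: virtual centre (-0.0842, -0.1459, -0.0174), radius l
eliminate P² terms by subtracting sphere 1 from 2 and 3
[-0.3945 0.2944 0.1813]·P = 0.0081;  [-0.3930 -0.2918 0.1465]·P = 0.0079
det = 0.2308;  x = -0.0203+0.4161z,  y = 0.0003+-0.0581z
quadratic in z: (1.1765)z²+(0.0710)z+(-0.1342)=0, √Δ=0.7979 → z ∈ {-0.3693, 0.3090}; z = -0.3693 (taking z<0)
x = -0.1739, y = 0.0218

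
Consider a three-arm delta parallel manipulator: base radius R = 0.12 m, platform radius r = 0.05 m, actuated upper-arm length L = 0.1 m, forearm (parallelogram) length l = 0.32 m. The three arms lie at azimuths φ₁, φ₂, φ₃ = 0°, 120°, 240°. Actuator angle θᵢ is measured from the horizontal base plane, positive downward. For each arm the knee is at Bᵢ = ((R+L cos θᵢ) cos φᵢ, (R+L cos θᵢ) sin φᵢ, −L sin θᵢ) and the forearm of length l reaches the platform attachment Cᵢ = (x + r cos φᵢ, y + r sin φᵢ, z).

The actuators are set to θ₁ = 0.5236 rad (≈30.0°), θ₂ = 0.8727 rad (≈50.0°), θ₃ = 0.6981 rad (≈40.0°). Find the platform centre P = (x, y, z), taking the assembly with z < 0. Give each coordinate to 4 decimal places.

(0.0367, -0.0220, -0.3459)

centre 1 = (0.1566·cos0.0°, 0.1566·sin0.0°, -0.0500) = (0.1566, 0.0000, -0.0500)
centre 2 = (0.1343·cos120.0°, 0.1343·sin120.0°, -0.0766) = (-0.0671, 0.1163, -0.0766)
φ3=240.0°: virtual centre (-0.0733, -0.1270, -0.0643), radius l
eliminate P² terms by subtracting sphere 1 from 2 and 3
[-0.4475 0.2326 -0.0532]·P = -0.0031;  [-0.4598 -0.2539 -0.0286]·P = -0.0014
det = 0.2206;  x = 0.0051+-0.0914z,  y = -0.0037+0.0530z
quadratic in z: (1.0112)z²+(0.1273)z+(-0.0769)=0, √Δ=0.5721 → z ∈ {-0.3459, 0.2200}; z = -0.3459 (taking z<0)
x = 0.0367, y = -0.0220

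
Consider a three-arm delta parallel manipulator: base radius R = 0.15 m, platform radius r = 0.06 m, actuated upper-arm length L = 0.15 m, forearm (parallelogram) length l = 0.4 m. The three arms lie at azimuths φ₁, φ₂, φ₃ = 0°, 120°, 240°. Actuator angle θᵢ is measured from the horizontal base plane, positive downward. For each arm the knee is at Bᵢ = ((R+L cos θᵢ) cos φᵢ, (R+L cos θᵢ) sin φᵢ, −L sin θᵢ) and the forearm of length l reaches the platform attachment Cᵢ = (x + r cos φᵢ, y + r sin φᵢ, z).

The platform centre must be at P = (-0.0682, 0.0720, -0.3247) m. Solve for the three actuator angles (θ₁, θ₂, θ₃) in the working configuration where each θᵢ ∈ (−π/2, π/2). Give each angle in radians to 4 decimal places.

rotate P by −φ1: (-0.0682, 0.0720, -0.3247)
  A=0.1582, B=-0.3247, C=(l²−L²−A²−y'²−z²)/(2L)=0.0062
  √(A²+B²)=0.3612;  θ1 = -1.1174+1.5536 ≈ 0.4362
rotate P by −φ2: (0.0965, 0.0231, -0.3247)
  A=-0.0065, B=-0.3247, C=(l²−L²−A²−y'²−z²)/(2L)=0.1050
  √(A²+B²)=0.3248;  θ2 = -1.5907+1.2416 ≈ -0.3491
rotate P by −φ3: (-0.0283, -0.0951, -0.3247)
  A cos θ + B sin θ = C:  0.1183·cos θ + -0.3247·sin θ = 0.0302
  θ3 = atan2(B,A) + arccos(C/0.3456) = 0.2619

θ₁ = 0.4362, θ₂ = -0.3491, θ₃ = 0.2619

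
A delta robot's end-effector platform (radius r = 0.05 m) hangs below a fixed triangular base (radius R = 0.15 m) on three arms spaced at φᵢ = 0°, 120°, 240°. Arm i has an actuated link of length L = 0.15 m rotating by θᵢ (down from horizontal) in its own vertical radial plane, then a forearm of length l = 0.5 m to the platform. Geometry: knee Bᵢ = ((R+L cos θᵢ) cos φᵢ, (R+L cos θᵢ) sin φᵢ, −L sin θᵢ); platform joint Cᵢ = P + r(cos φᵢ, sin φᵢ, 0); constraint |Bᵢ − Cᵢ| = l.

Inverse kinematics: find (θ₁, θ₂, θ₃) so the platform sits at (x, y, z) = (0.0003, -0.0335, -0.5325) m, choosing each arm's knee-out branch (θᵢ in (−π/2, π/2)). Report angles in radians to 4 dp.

θ₁ = 0.6108, θ₂ = 0.6982, θ₃ = 0.5237

arm 1 (φ=0.0°): x'=0.0003, y'=-0.0335
  e−x'=0.0997;  (l²−L²−(e−x')²−y'²−z²)/2L = -0.2237
  √(A²+B²)=0.5418;  θ1 = -1.3857+1.9965 ≈ 0.6108
arm 2 (φ=120.0°): x'=-0.0292, y'=0.0165
  A=0.1292, B=-0.5325, C=(l²−L²−A²−y'²−z²)/(2L)=-0.2434
  θ2 = atan2(B,A) + arccos(C/0.5479) = 0.6982
rotate P by −φ3: (0.0289, 0.0170, -0.5325)
  A=0.0711, B=-0.5325, C=(l²−L²−A²−y'²−z²)/(2L)=-0.2047
  √(A²+B²)=0.5372;  θ3 = -1.4380+1.9617 ≈ 0.5237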